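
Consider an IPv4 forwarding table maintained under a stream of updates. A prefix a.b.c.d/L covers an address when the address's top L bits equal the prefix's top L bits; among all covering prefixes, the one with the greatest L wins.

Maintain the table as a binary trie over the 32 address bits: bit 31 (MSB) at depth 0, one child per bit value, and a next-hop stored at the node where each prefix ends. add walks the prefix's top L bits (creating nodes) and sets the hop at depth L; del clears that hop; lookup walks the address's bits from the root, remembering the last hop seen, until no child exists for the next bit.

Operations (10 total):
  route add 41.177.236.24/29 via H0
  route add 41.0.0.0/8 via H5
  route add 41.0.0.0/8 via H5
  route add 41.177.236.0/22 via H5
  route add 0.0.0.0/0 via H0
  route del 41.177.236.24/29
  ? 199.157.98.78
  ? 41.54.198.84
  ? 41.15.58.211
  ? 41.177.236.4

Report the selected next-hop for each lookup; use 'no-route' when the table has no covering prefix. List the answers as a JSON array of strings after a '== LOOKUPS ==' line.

Process each operation:
  add 41.177.236.24/29 -> H0 at depth 29
  add 41.0.0.0/8 -> H5 at depth 8
  add 41.0.0.0/8 -> H5 at depth 8
  add 41.177.236.0/22 -> H5 at depth 22
  add 0.0.0.0/0 -> H0 at depth 0
  - 41.177.236.24/29 clear@29
  lookup 199.157.98.78: bits ε walk d0:H0 -> H0
  lookup 41.54.198.84: bits 00101001 walk d0:H0→d1:-→d2:-→d3:-→d4:-→d5:-→d6:-→d7:-→d8:H5 -> H5
  lookup 41.15.58.211: bits 00101001 walk d0:H0→d1:-→d2:-→d3:-→d4:-→d5:-→d6:-→d7:-→d8:H5 -> H5
  lookup 41.177.236.4: bits 001010011011000111101100000 walk d0:H0→d1:-→d2:-→d3:-→d4:-→d5:-→d6:-→d7:-→d8:H5→d9:-→d10:-→d11:-→d12:-→d13:-→d14:-→d15:-→d16:-→d17:-→d18:-→d19:-→d20:-→d21:-→d22:H5→d23:-→d24:-→d25:-→d26:-→d27:- -> H5

== LOOKUPS ==
["H0","H5","H5","H5"]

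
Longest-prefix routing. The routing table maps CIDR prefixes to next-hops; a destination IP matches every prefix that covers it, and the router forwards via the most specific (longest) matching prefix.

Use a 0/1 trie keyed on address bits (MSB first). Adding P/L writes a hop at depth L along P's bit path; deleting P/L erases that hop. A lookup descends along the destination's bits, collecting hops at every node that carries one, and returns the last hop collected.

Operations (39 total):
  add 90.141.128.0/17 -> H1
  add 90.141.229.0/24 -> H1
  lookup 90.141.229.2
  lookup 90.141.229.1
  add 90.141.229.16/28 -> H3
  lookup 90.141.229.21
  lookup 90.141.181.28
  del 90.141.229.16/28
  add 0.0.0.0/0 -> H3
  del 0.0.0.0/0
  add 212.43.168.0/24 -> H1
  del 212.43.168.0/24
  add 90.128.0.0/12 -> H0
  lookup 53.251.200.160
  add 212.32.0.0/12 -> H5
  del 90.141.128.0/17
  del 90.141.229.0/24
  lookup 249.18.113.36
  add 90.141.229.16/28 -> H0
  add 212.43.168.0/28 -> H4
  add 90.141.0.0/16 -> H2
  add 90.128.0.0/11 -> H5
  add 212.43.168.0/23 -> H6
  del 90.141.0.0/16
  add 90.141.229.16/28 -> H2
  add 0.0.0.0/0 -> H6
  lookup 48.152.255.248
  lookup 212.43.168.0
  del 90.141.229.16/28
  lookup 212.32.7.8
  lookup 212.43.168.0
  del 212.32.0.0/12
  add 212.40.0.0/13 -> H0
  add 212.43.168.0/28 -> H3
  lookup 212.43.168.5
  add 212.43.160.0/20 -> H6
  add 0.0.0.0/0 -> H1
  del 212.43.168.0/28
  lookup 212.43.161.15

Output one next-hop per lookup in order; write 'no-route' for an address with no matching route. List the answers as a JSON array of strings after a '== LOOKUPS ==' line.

Process each operation:
  + 90.141.128.0/17 (H1) depth=17
  + 90.141.229.0/24 (H1) depth=24
  lookup 90.141.229.2: bits 010110101000110111100101 walk d0:-→d1:-→d2:-→d3:-→d4:-→d5:-→d6:-→d7:-→d8:-→d9:-→d10:-→d11:-→d12:-→d13:-→d14:-→d15:-→d16:-→d17:H1→d18:-→d19:-→d20:-→d21:-→d22:-→d23:-→d24:H1 -> H1
  lookup 90.141.229.1: bits 010110101000110111100101 walk d0:-→d1:-→d2:-→d3:-→d4:-→d5:-→d6:-→d7:-→d8:-→d9:-→d10:-→d11:-→d12:-→d13:-→d14:-→d15:-→d16:-→d17:H1→d18:-→d19:-→d20:-→d21:-→d22:-→d23:-→d24:H1 -> H1
  + 90.141.229.16/28 (H3) depth=28
  lookup 90.141.229.21: bits 0101101010001101111001010001 walk d0:-→d1:-→d2:-→d3:-→d4:-→d5:-→d6:-→d7:-→d8:-→d9:-→d10:-→d11:-→d12:-→d13:-→d14:-→d15:-→d16:-→d17:H1→d18:-→d19:-→d20:-→d21:-→d22:-→d23:-→d24:H1→d25:-→d26:-→d27:-→d28:H3 -> H3
  lookup 90.141.181.28: bits 01011010100011011 walk d0:-→d1:-→d2:-→d3:-→d4:-→d5:-→d6:-→d7:-→d8:-→d9:-→d10:-→d11:-→d12:-→d13:-→d14:-→d15:-→d16:-→d17:H1 -> H1
  - 90.141.229.16/28 clear@28
  + 0.0.0.0/0 (H3) depth=0
  - 0.0.0.0/0 clear@0
  + 212.43.168.0/24 (H1) depth=24
  - 212.43.168.0/24 clear@24
  + 90.128.0.0/12 (H0) depth=12
  lookup 53.251.200.160: bits 0 walk d0:-→d1:- -> no-route
  + 212.32.0.0/12 (H5) depth=12
  - 90.141.128.0/17 clear@17
  - 90.141.229.0/24 clear@24
  lookup 249.18.113.36: bits 11 walk d0:-→d1:-→d2:- -> no-route
  + 90.141.229.16/28 (H0) depth=28
  + 212.43.168.0/28 (H4) depth=28
  + 90.141.0.0/16 (H2) depth=16
  + 90.128.0.0/11 (H5) depth=11
  + 212.43.168.0/23 (H6) depth=23
  - 90.141.0.0/16 clear@16
  + 90.141.229.16/28 (H2) depth=28
  + 0.0.0.0/0 (H6) depth=0
  lookup 48.152.255.248: bits 0 walk d0:H6→d1:- -> H6
  lookup 212.43.168.0: bits 1101010000101011101010000000 walk d0:H6→d1:-→d2:-→d3:-→d4:-→d5:-→d6:-→d7:-→d8:-→d9:-→d10:-→d11:-→d12:H5→d13:-→d14:-→d15:-→d16:-→d17:-→d18:-→d19:-→d20:-→d21:-→d22:-→d23:H6→d24:-→d25:-→d26:-→d27:-→d28:H4 -> H4
  - 90.141.229.16/28 clear@28
  lookup 212.32.7.8: bits 110101000010 walk d0:H6→d1:-→d2:-→d3:-→d4:-→d5:-→d6:-→d7:-→d8:-→d9:-→d10:-→d11:-→d12:H5 -> H5
  lookup 212.43.168.0: bits 1101010000101011101010000000 walk d0:H6→d1:-→d2:-→d3:-→d4:-→d5:-→d6:-→d7:-→d8:-→d9:-→d10:-→d11:-→d12:H5→d13:-→d14:-→d15:-→d16:-→d17:-→d18:-→d19:-→d20:-→d21:-→d22:-→d23:H6→d24:-→d25:-→d26:-→d27:-→d28:H4 -> H4
  - 212.32.0.0/12 clear@12
  + 212.40.0.0/13 (H0) depth=13
  + 212.43.168.0/28 (H3) depth=28
  lookup 212.43.168.5: bits 1101010000101011101010000000 walk d0:H6→d1:-→d2:-→d3:-→d4:-→d5:-→d6:-→d7:-→d8:-→d9:-→d10:-→d11:-→d12:-→d13:H0→d14:-→d15:-→d16:-→d17:-→d18:-→d19:-→d20:-→d21:-→d22:-→d23:H6→d24:-→d25:-→d26:-→d27:-→d28:H3 -> H3
  + 212.43.160.0/20 (H6) depth=20
  + 0.0.0.0/0 (H1) depth=0
  - 212.43.168.0/28 clear@28
  lookup 212.43.161.15: bits 11010100001010111010 walk d0:H1→d1:-→d2:-→d3:-→d4:-→d5:-→d6:-→d7:-→d8:-→d9:-→d10:-→d11:-→d12:-→d13:H0→d14:-→d15:-→d16:-→d17:-→d18:-→d19:-→d20:H6 -> H6

== LOOKUPS ==
["H1","H1","H3","H1","no-route","no-route","H6","H4","H5","H4","H3","H6"]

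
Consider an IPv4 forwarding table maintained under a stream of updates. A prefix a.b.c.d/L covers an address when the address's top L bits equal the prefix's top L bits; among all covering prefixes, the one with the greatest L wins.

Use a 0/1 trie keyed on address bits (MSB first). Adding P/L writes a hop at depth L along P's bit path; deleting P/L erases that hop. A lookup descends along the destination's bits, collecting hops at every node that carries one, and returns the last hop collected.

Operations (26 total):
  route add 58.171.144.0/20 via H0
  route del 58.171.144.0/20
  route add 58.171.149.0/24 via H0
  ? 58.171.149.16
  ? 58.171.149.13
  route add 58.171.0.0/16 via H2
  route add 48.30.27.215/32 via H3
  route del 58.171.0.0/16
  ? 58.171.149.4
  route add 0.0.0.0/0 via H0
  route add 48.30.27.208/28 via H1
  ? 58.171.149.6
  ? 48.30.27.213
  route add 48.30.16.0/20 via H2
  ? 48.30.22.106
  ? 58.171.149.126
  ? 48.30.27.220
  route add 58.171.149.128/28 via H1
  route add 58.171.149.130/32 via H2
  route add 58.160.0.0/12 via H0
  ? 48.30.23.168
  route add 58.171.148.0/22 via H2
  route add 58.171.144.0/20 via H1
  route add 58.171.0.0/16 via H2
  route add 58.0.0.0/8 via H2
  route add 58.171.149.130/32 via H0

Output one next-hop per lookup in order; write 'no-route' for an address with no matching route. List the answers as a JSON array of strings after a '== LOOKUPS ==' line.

Process each operation:
  add 58.171.144.0/20 -> H0 at depth 20
  - 58.171.144.0/20 clear@20
  add 58.171.149.0/24 -> H0 at depth 24
  lookup 58.171.149.16: bits 001110101010101110010101 walk d0:-→d1:-→d2:-→d3:-→d4:-→d5:-→d6:-→d7:-→d8:-→d9:-→d10:-→d11:-→d12:-→d13:-→d14:-→d15:-→d16:-→d17:-→d18:-→d19:-→d20:-→d21:-→d22:-→d23:-→d24:H0 -> H0
  lookup 58.171.149.13: bits 001110101010101110010101 walk d0:-→d1:-→d2:-→d3:-→d4:-→d5:-→d6:-→d7:-→d8:-→d9:-→d10:-→d11:-→d12:-→d13:-→d14:-→d15:-→d16:-→d17:-→d18:-→d19:-→d20:-→d21:-→d22:-→d23:-→d24:H0 -> H0
  add 58.171.0.0/16 -> H2 at depth 16
  add 48.30.27.215/32 -> H3 at depth 32
  - 58.171.0.0/16 clear@16
  lookup 58.171.149.4: bits 001110101010101110010101 walk d0:-→d1:-→d2:-→d3:-→d4:-→d5:-→d6:-→d7:-→d8:-→d9:-→d10:-→d11:-→d12:-→d13:-→d14:-→d15:-→d16:-→d17:-→d18:-→d19:-→d20:-→d21:-→d22:-→d23:-→d24:H0 -> H0
  add 0.0.0.0/0 -> H0 at depth 0
  add 48.30.27.208/28 -> H1 at depth 28
  lookup 58.171.149.6: bits 001110101010101110010101 walk d0:H0→d1:-→d2:-→d3:-→d4:-→d5:-→d6:-→d7:-→d8:-→d9:-→d10:-→d11:-→d12:-→d13:-→d14:-→d15:-→d16:-→d17:-→d18:-→d19:-→d20:-→d21:-→d22:-→d23:-→d24:H0 -> H0
  lookup 48.30.27.213: bits 001100000001111000011011110101 walk d0:H0→d1:-→d2:-→d3:-→d4:-→d5:-→d6:-→d7:-→d8:-→d9:-→d10:-→d11:-→d12:-→d13:-→d14:-→d15:-→d16:-→d17:-→d18:-→d19:-→d20:-→d21:-→d22:-→d23:-→d24:-→d25:-→d26:-→d27:-→d28:H1→d29:-→d30:- -> H1
  add 48.30.16.0/20 -> H2 at depth 20
  lookup 48.30.22.106: bits 00110000000111100001 walk d0:H0→d1:-→d2:-→d3:-→d4:-→d5:-→d6:-→d7:-→d8:-→d9:-→d10:-→d11:-→d12:-→d13:-→d14:-→d15:-→d16:-→d17:-→d18:-→d19:-→d20:H2 -> H2
  lookup 58.171.149.126: bits 001110101010101110010101 walk d0:H0→d1:-→d2:-→d3:-→d4:-→d5:-→d6:-→d7:-→d8:-→d9:-→d10:-→d11:-→d12:-→d13:-→d14:-→d15:-→d16:-→d17:-→d18:-→d19:-→d20:-→d21:-→d22:-→d23:-→d24:H0 -> H0
  lookup 48.30.27.220: bits 0011000000011110000110111101 walk d0:H0→d1:-→d2:-→d3:-→d4:-→d5:-→d6:-→d7:-→d8:-→d9:-→d10:-→d11:-→d12:-→d13:-→d14:-→d15:-→d16:-→d17:-→d18:-→d19:-→d20:H2→d21:-→d22:-→d23:-→d24:-→d25:-→d26:-→d27:-→d28:H1 -> H1
  add 58.171.149.128/28 -> H1 at depth 28
  add 58.171.149.130/32 -> H2 at depth 32
  add 58.160.0.0/12 -> H0 at depth 12
  lookup 48.30.23.168: bits 00110000000111100001 walk d0:H0→d1:-→d2:-→d3:-→d4:-→d5:-→d6:-→d7:-→d8:-→d9:-→d10:-→d11:-→d12:-→d13:-→d14:-→d15:-→d16:-→d17:-→d18:-→d19:-→d20:H2 -> H2
  add 58.171.148.0/22 -> H2 at depth 22
  add 58.171.144.0/20 -> H1 at depth 20
  add 58.171.0.0/16 -> H2 at depth 16
  add 58.0.0.0/8 -> H2 at depth 8
  add 58.171.149.130/32 -> H0 at depth 32

== LOOKUPS ==
["H0","H0","H0","H0","H1","H2","H0","H1","H2"]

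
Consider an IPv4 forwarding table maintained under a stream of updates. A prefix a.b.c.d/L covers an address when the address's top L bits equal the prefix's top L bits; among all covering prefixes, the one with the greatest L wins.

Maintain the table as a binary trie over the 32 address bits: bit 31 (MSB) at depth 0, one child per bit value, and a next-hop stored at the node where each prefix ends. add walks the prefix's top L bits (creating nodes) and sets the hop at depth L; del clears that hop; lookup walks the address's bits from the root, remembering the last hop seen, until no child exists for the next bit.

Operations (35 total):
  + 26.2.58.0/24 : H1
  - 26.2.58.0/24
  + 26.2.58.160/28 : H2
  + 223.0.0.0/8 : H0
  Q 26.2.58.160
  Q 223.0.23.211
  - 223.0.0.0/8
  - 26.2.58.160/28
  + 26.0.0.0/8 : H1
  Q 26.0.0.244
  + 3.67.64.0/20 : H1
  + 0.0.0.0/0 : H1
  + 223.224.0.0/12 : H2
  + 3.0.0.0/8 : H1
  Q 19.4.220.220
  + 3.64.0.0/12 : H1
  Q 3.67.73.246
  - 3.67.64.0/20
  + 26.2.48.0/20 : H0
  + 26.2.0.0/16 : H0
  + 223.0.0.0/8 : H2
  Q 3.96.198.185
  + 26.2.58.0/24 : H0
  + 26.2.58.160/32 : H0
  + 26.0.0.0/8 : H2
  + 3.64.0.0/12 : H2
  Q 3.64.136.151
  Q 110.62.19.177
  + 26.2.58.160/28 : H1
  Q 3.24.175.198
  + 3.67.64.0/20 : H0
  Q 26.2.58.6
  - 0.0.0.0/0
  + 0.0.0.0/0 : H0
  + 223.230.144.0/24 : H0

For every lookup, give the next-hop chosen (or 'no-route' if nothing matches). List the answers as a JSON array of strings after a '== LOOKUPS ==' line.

Process each operation:
  add 26.2.58.0/24 -> H1 at depth 24
  - 26.2.58.0/24 clear@24
  add 26.2.58.160/28 -> H2 at depth 28
  add 223.0.0.0/8 -> H0 at depth 8
  Q 26.2.58.160: descend 0001101000000010001110101010 ; hops seen [H2] ; pick H2
  Q 223.0.23.211: descend 11011111 ; hops seen [H0] ; pick H0
  - 223.0.0.0/8 clear@8
  - 26.2.58.160/28 clear@28
  add 26.0.0.0/8 -> H1 at depth 8
  Q 26.0.0.244: descend 00011010000000 ; hops seen [H1] ; pick H1
  add 3.67.64.0/20 -> H1 at depth 20
  add 0.0.0.0/0 -> H1 at depth 0
  add 223.224.0.0/12 -> H2 at depth 12
  add 3.0.0.0/8 -> H1 at depth 8
  Q 19.4.220.220: descend 0001 ; hops seen [H1] ; pick H1
  add 3.64.0.0/12 -> H1 at depth 12
  Q 3.67.73.246: descend 00000011010000110100 ; hops seen [H1,H1,H1,H1] ; pick H1
  - 3.67.64.0/20 clear@20
  add 26.2.48.0/20 -> H0 at depth 20
  add 26.2.0.0/16 -> H0 at depth 16
  add 223.0.0.0/8 -> H2 at depth 8
  Q 3.96.198.185: descend 0000001101 ; hops seen [H1,H1] ; pick H1
  add 26.2.58.0/24 -> H0 at depth 24
  add 26.2.58.160/32 -> H0 at depth 32
  add 26.0.0.0/8 -> H2 at depth 8
  add 3.64.0.0/12 -> H2 at depth 12
  Q 3.64.136.151: descend 00000011010000 ; hops seen [H1,H1,H2] ; pick H2
  Q 110.62.19.177: descend 0 ; hops seen [H1] ; pick H1
  add 26.2.58.160/28 -> H1 at depth 28
  Q 3.24.175.198: descend 000000110 ; hops seen [H1,H1] ; pick H1
  add 3.67.64.0/20 -> H0 at depth 20
  Q 26.2.58.6: descend 000110100000001000111010 ; hops seen [H1,H2,H0,H0,H0] ; pick H0
  - 0.0.0.0/0 clear@0
  add 0.0.0.0/0 -> H0 at depth 0
  add 223.230.144.0/24 -> H0 at depth 24

== LOOKUPS ==
["H2","H0","H1","H1","H1","H1","H2","H1","H1","H0"]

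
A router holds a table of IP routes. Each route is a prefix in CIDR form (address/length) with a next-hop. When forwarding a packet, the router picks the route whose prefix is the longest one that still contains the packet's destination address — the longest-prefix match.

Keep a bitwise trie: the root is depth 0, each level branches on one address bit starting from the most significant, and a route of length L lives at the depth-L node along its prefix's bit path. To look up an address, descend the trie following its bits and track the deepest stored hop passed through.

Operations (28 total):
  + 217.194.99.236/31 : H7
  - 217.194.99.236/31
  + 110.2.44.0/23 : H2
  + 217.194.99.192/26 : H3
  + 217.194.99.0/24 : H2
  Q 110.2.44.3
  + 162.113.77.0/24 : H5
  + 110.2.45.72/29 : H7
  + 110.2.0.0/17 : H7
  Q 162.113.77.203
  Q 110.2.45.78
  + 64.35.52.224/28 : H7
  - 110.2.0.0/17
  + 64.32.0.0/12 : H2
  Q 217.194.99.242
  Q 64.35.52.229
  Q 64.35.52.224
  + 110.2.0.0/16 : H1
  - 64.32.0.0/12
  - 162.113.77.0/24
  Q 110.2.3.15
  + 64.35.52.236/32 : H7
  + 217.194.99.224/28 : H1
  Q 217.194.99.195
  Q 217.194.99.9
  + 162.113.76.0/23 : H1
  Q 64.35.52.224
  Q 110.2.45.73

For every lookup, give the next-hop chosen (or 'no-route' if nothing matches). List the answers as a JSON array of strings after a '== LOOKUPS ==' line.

Apply in order:
  add 217.194.99.236/31 -> H7 at depth 31
  del 217.194.99.236/31 (clear depth 31)
  add 110.2.44.0/23 -> H2 at depth 23
  add 217.194.99.192/26 -> H3 at depth 26
  add 217.194.99.0/24 -> H2 at depth 24
  lookup 110.2.44.3: bits 01101110000000100010110 walk d0:-→d1:-→d2:-→d3:-→d4:-→d5:-→d6:-→d7:-→d8:-→d9:-→d10:-→d11:-→d12:-→d13:-→d14:-→d15:-→d16:-→d17:-→d18:-→d19:-→d20:-→d21:-→d22:-→d23:H2 -> H2
  add 162.113.77.0/24 -> H5 at depth 24
  add 110.2.45.72/29 -> H7 at depth 29
  add 110.2.0.0/17 -> H7 at depth 17
  lookup 162.113.77.203: bits 101000100111000101001101 walk d0:-→d1:-→d2:-→d3:-→d4:-→d5:-→d6:-→d7:-→d8:-→d9:-→d10:-→d11:-→d12:-→d13:-→d14:-→d15:-→d16:-→d17:-→d18:-→d19:-→d20:-→d21:-→d22:-→d23:-→d24:H5 -> H5
  lookup 110.2.45.78: bits 01101110000000100010110101001 walk d0:-→d1:-→d2:-→d3:-→d4:-→d5:-→d6:-→d7:-→d8:-→d9:-→d10:-→d11:-→d12:-→d13:-→d14:-→d15:-→d16:-→d17:H7→d18:-→d19:-→d20:-→d21:-→d22:-→d23:H2→d24:-→d25:-→d26:-→d27:-→d28:-→d29:H7 -> H7
  add 64.35.52.224/28 -> H7 at depth 28
  del 110.2.0.0/17 (clear depth 17)
  add 64.32.0.0/12 -> H2 at depth 12
  lookup 217.194.99.242: bits 110110011100001001100011111 walk d0:-→d1:-→d2:-→d3:-→d4:-→d5:-→d6:-→d7:-→d8:-→d9:-→d10:-→d11:-→d12:-→d13:-→d14:-→d15:-→d16:-→d17:-→d18:-→d19:-→d20:-→d21:-→d22:-→d23:-→d24:H2→d25:-→d26:H3→d27:- -> H3
  lookup 64.35.52.229: bits 0100000000100011001101001110 walk d0:-→d1:-→d2:-→d3:-→d4:-→d5:-→d6:-→d7:-→d8:-→d9:-→d10:-→d11:-→d12:H2→d13:-→d14:-→d15:-→d16:-→d17:-→d18:-→d19:-→d20:-→d21:-→d22:-→d23:-→d24:-→d25:-→d26:-→d27:-→d28:H7 -> H7
  lookup 64.35.52.224: bits 0100000000100011001101001110 walk d0:-→d1:-→d2:-→d3:-→d4:-→d5:-→d6:-→d7:-→d8:-→d9:-→d10:-→d11:-→d12:H2→d13:-→d14:-→d15:-→d16:-→d17:-→d18:-→d19:-→d20:-→d21:-→d22:-→d23:-→d24:-→d25:-→d26:-→d27:-→d28:H7 -> H7
  add 110.2.0.0/16 -> H1 at depth 16
  del 64.32.0.0/12 (clear depth 12)
  del 162.113.77.0/24 (clear depth 24)
  lookup 110.2.3.15: bits 011011100000001000 walk d0:-→d1:-→d2:-→d3:-→d4:-→d5:-→d6:-→d7:-→d8:-→d9:-→d10:-→d11:-→d12:-→d13:-→d14:-→d15:-→d16:H1→d17:-→d18:- -> H1
  add 64.35.52.236/32 -> H7 at depth 32
  add 217.194.99.224/28 -> H1 at depth 28
  lookup 217.194.99.195: bits 11011001110000100110001111 walk d0:-→d1:-→d2:-→d3:-→d4:-→d5:-→d6:-→d7:-→d8:-→d9:-→d10:-→d11:-→d12:-→d13:-→d14:-→d15:-→d16:-→d17:-→d18:-→d19:-→d20:-→d21:-→d22:-→d23:-→d24:H2→d25:-→d26:H3 -> H3
  lookup 217.194.99.9: bits 110110011100001001100011 walk d0:-→d1:-→d2:-→d3:-→d4:-→d5:-→d6:-→d7:-→d8:-→d9:-→d10:-→d11:-→d12:-→d13:-→d14:-→d15:-→d16:-→d17:-→d18:-→d19:-→d20:-→d21:-→d22:-→d23:-→d24:H2 -> H2
  add 162.113.76.0/23 -> H1 at depth 23
  lookup 64.35.52.224: bits 0100000000100011001101001110 walk d0:-→d1:-→d2:-→d3:-→d4:-→d5:-→d6:-→d7:-→d8:-→d9:-→d10:-→d11:-→d12:-→d13:-→d14:-→d15:-→d16:-→d17:-→d18:-→d19:-→d20:-→d21:-→d22:-→d23:-→d24:-→d25:-→d26:-→d27:-→d28:H7 -> H7
  lookup 110.2.45.73: bits 01101110000000100010110101001 walk d0:-→d1:-→d2:-→d3:-→d4:-→d5:-→d6:-→d7:-→d8:-→d9:-→d10:-→d11:-→d12:-→d13:-→d14:-→d15:-→d16:H1→d17:-→d18:-→d19:-→d20:-→d21:-→d22:-→d23:H2→d24:-→d25:-→d26:-→d27:-→d28:-→d29:H7 -> H7

== LOOKUPS ==
["H2","H5","H7","H3","H7","H7","H1","H3","H2","H7","H7"]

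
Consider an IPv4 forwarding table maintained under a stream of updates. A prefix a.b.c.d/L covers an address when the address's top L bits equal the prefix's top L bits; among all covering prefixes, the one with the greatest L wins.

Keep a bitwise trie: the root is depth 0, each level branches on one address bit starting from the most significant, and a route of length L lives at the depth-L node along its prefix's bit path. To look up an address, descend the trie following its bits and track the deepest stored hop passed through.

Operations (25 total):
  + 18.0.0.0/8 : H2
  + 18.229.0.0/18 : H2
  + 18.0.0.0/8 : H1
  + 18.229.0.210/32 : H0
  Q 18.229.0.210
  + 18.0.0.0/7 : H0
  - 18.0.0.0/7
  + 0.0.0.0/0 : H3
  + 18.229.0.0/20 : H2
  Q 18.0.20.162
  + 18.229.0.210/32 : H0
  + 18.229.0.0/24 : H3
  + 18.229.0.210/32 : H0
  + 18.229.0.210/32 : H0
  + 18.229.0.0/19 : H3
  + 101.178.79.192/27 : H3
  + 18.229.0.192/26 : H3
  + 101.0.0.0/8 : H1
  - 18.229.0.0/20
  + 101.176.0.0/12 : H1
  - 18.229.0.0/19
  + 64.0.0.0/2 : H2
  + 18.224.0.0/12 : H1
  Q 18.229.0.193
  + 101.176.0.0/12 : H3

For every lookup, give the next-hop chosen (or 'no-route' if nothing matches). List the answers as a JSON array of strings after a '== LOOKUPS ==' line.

Process each operation:
  add 18.0.0.0/8 -> H2 at depth 8
  add 18.229.0.0/18 -> H2 at depth 18
  add 18.0.0.0/8 -> H1 at depth 8
  add 18.229.0.210/32 -> H0 at depth 32
  ? 18.229.0.210  path d0:-→d1:-→d2:-→d3:-→d4:-→d5:-→d6:-→d7:-→d8:H1→d9:-→d10:-→d11:-→d12:-→d13:-→d14:-→d15:-→d16:-→d17:-→d18:H2→d19:-→d20:-→d21:-→d22:-→d23:-→d24:-→d25:-→d26:-→d27:-→d28:-→d29:-→d30:-→d31:-→d32:H0  best=H0
  add 18.0.0.0/7 -> H0 at depth 7
  del 18.0.0.0/7 (clear depth 7)
  add 0.0.0.0/0 -> H3 at depth 0
  add 18.229.0.0/20 -> H2 at depth 20
  ? 18.0.20.162  path d0:H3→d1:-→d2:-→d3:-→d4:-→d5:-→d6:-→d7:-→d8:H1  best=H1
  add 18.229.0.210/32 -> H0 at depth 32
  add 18.229.0.0/24 -> H3 at depth 24
  add 18.229.0.210/32 -> H0 at depth 32
  add 18.229.0.210/32 -> H0 at depth 32
  add 18.229.0.0/19 -> H3 at depth 19
  add 101.178.79.192/27 -> H3 at depth 27
  add 18.229.0.192/26 -> H3 at depth 26
  add 101.0.0.0/8 -> H1 at depth 8
  del 18.229.0.0/20 (clear depth 20)
  add 101.176.0.0/12 -> H1 at depth 12
  del 18.229.0.0/19 (clear depth 19)
  add 64.0.0.0/2 -> H2 at depth 2
  add 18.224.0.0/12 -> H1 at depth 12
  ? 18.229.0.193  path d0:H3→d1:-→d2:-→d3:-→d4:-→d5:-→d6:-→d7:-→d8:H1→d9:-→d10:-→d11:-→d12:H1→d13:-→d14:-→d15:-→d16:-→d17:-→d18:H2→d19:-→d20:-→d21:-→d22:-→d23:-→d24:H3→d25:-→d26:H3→d27:-  best=H3
  add 101.176.0.0/12 -> H3 at depth 12

== LOOKUPS ==
["H0","H1","H3"]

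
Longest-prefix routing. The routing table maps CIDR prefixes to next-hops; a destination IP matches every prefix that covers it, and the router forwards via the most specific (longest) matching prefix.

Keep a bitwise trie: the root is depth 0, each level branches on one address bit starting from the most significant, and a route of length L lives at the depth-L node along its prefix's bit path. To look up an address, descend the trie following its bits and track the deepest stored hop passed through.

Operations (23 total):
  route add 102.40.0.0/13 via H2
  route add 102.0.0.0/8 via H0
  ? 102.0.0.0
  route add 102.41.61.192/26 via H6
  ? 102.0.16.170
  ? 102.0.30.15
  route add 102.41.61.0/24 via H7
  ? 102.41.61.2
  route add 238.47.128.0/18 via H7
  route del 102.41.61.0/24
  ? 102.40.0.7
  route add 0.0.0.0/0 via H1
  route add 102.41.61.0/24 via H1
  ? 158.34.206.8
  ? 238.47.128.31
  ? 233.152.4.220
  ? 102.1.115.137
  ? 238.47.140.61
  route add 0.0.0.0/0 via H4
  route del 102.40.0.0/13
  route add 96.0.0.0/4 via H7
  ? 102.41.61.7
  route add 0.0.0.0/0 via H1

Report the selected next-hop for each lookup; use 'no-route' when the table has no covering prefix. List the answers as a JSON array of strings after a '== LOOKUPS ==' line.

Trace:
  + 102.40.0.0/13 (H2) depth=13
  + 102.0.0.0/8 (H0) depth=8
  Q 102.0.0.0: descend 0110011000 ; hops seen [H0] ; pick H0
  + 102.41.61.192/26 (H6) depth=26
  Q 102.0.16.170: descend 0110011000 ; hops seen [H0] ; pick H0
  Q 102.0.30.15: descend 0110011000 ; hops seen [H0] ; pick H0
  + 102.41.61.0/24 (H7) depth=24
  Q 102.41.61.2: descend 011001100010100100111101 ; hops seen [H0,H2,H7] ; pick H7
  + 238.47.128.0/18 (H7) depth=18
  - 102.41.61.0/24 clear@24
  Q 102.40.0.7: descend 011001100010100 ; hops seen [H0,H2] ; pick H2
  + 0.0.0.0/0 (H1) depth=0
  + 102.41.61.0/24 (H1) depth=24
  Q 158.34.206.8: descend 1 ; hops seen [H1] ; pick H1
  Q 238.47.128.31: descend 111011100010111110 ; hops seen [H1,H7] ; pick H7
  Q 233.152.4.220: descend 11101 ; hops seen [H1] ; pick H1
  Q 102.1.115.137: descend 0110011000 ; hops seen [H1,H0] ; pick H0
  Q 238.47.140.61: descend 111011100010111110 ; hops seen [H1,H7] ; pick H7
  + 0.0.0.0/0 (H4) depth=0
  - 102.40.0.0/13 clear@13
  + 96.0.0.0/4 (H7) depth=4
  Q 102.41.61.7: descend 011001100010100100111101 ; hops seen [H4,H7,H0,H1] ; pick H1
  + 0.0.0.0/0 (H1) depth=0

== LOOKUPS ==
["H0","H0","H0","H7","H2","H1","H7","H1","H0","H7","H1"]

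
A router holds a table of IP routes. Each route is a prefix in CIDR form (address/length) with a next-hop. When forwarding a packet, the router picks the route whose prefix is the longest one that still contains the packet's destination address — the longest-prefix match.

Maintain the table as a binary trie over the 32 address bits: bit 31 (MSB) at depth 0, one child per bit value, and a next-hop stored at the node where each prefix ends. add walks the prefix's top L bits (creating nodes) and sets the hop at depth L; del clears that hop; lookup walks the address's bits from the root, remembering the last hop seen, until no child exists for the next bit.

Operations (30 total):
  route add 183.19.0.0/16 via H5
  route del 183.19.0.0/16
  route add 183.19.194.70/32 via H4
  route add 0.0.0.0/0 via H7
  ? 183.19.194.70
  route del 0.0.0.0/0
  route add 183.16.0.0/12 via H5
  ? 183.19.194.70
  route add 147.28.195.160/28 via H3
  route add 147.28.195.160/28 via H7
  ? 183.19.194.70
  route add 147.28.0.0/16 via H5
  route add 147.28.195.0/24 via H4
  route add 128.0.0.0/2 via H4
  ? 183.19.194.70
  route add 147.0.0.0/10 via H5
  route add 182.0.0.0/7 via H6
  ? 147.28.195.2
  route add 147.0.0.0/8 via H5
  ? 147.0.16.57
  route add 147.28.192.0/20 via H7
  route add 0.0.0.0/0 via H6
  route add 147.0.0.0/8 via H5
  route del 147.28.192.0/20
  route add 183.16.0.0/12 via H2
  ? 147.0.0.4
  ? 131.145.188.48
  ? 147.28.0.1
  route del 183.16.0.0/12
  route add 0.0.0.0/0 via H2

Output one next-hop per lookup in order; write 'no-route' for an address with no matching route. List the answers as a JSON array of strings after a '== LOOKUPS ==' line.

Apply in order:
  add 183.19.0.0/16 -> H5 at depth 16
  del 183.19.0.0/16 (clear depth 16)
  add 183.19.194.70/32 -> H4 at depth 32
  add 0.0.0.0/0 -> H7 at depth 0
  lookup 183.19.194.70: bits 10110111000100111100001001000110 walk d0:H7→d1:-→d2:-→d3:-→d4:-→d5:-→d6:-→d7:-→d8:-→d9:-→d10:-→d11:-→d12:-→d13:-→d14:-→d15:-→d16:-→d17:-→d18:-→d19:-→d20:-→d21:-→d22:-→d23:-→d24:-→d25:-→d26:-→d27:-→d28:-→d29:-→d30:-→d31:-→d32:H4 -> H4
  del 0.0.0.0/0 (clear depth 0)
  add 183.16.0.0/12 -> H5 at depth 12
  lookup 183.19.194.70: bits 10110111000100111100001001000110 walk d0:-→d1:-→d2:-→d3:-→d4:-→d5:-→d6:-→d7:-→d8:-→d9:-→d10:-→d11:-→d12:H5→d13:-→d14:-→d15:-→d16:-→d17:-→d18:-→d19:-→d20:-→d21:-→d22:-→d23:-→d24:-→d25:-→d26:-→d27:-→d28:-→d29:-→d30:-→d31:-→d32:H4 -> H4
  add 147.28.195.160/28 -> H3 at depth 28
  add 147.28.195.160/28 -> H7 at depth 28
  lookup 183.19.194.70: bits 10110111000100111100001001000110 walk d0:-→d1:-→d2:-→d3:-→d4:-→d5:-→d6:-→d7:-→d8:-→d9:-→d10:-→d11:-→d12:H5→d13:-→d14:-→d15:-→d16:-→d17:-→d18:-→d19:-→d20:-→d21:-→d22:-→d23:-→d24:-→d25:-→d26:-→d27:-→d28:-→d29:-→d30:-→d31:-→d32:H4 -> H4
  add 147.28.0.0/16 -> H5 at depth 16
  add 147.28.195.0/24 -> H4 at depth 24
  add 128.0.0.0/2 -> H4 at depth 2
  lookup 183.19.194.70: bits 10110111000100111100001001000110 walk d0:-→d1:-→d2:H4→d3:-→d4:-→d5:-→d6:-→d7:-→d8:-→d9:-→d10:-→d11:-→d12:H5→d13:-→d14:-→d15:-→d16:-→d17:-→d18:-→d19:-→d20:-→d21:-→d22:-→d23:-→d24:-→d25:-→d26:-→d27:-→d28:-→d29:-→d30:-→d31:-→d32:H4 -> H4
  add 147.0.0.0/10 -> H5 at depth 10
  add 182.0.0.0/7 -> H6 at depth 7
  lookup 147.28.195.2: bits 100100110001110011000011 walk d0:-→d1:-→d2:H4→d3:-→d4:-→d5:-→d6:-→d7:-→d8:-→d9:-→d10:H5→d11:-→d12:-→d13:-→d14:-→d15:-→d16:H5→d17:-→d18:-→d19:-→d20:-→d21:-→d22:-→d23:-→d24:H4 -> H4
  add 147.0.0.0/8 -> H5 at depth 8
  lookup 147.0.16.57: bits 10010011000 walk d0:-→d1:-→d2:H4→d3:-→d4:-→d5:-→d6:-→d7:-→d8:H5→d9:-→d10:H5→d11:- -> H5
  add 147.28.192.0/20 -> H7 at depth 20
  add 0.0.0.0/0 -> H6 at depth 0
  add 147.0.0.0/8 -> H5 at depth 8
  del 147.28.192.0/20 (clear depth 20)
  add 183.16.0.0/12 -> H2 at depth 12
  lookup 147.0.0.4: bits 10010011000 walk d0:H6→d1:-→d2:H4→d3:-→d4:-→d5:-→d6:-→d7:-→d8:H5→d9:-→d10:H5→d11:- -> H5
  lookup 131.145.188.48: bits 100 walk d0:H6→d1:-→d2:H4→d3:- -> H4
  lookup 147.28.0.1: bits 1001001100011100 walk d0:H6→d1:-→d2:H4→d3:-→d4:-→d5:-→d6:-→d7:-→d8:H5→d9:-→d10:H5→d11:-→d12:-→d13:-→d14:-→d15:-→d16:H5 -> H5
  del 183.16.0.0/12 (clear depth 12)
  add 0.0.0.0/0 -> H2 at depth 0

== LOOKUPS ==
["H4","H4","H4","H4","H4","H5","H5","H4","H5"]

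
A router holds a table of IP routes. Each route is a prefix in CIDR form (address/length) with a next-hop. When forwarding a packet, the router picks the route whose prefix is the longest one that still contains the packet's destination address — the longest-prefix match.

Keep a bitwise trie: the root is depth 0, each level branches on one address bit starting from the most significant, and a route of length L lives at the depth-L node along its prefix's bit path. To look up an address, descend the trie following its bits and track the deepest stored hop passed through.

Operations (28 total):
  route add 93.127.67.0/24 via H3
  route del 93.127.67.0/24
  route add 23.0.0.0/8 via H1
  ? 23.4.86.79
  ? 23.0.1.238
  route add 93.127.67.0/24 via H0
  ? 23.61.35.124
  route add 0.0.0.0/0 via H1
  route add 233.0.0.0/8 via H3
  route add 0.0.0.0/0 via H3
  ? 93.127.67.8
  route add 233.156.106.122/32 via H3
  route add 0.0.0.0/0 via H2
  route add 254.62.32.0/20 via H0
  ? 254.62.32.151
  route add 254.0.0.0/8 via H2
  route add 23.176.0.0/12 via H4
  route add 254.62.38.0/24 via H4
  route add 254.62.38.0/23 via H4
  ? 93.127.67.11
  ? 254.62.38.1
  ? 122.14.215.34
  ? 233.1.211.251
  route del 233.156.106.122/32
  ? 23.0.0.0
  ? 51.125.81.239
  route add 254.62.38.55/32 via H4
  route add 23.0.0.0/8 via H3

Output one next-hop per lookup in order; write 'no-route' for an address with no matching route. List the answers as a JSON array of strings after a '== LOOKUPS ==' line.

Process each operation:
  + 93.127.67.0/24 (H3) depth=24
  del 93.127.67.0/24 (clear depth 24)
  + 23.0.0.0/8 (H1) depth=8
  ? 23.4.86.79  path d0:-→d1:-→d2:-→d3:-→d4:-→d5:-→d6:-→d7:-→d8:H1  best=H1
  ? 23.0.1.238  path d0:-→d1:-→d2:-→d3:-→d4:-→d5:-→d6:-→d7:-→d8:H1  best=H1
  + 93.127.67.0/24 (H0) depth=24
  ? 23.61.35.124  path d0:-→d1:-→d2:-→d3:-→d4:-→d5:-→d6:-→d7:-→d8:H1  best=H1
  + 0.0.0.0/0 (H1) depth=0
  + 233.0.0.0/8 (H3) depth=8
  + 0.0.0.0/0 (H3) depth=0
  ? 93.127.67.8  path d0:H3→d1:-→d2:-→d3:-→d4:-→d5:-→d6:-→d7:-→d8:-→d9:-→d10:-→d11:-→d12:-→d13:-→d14:-→d15:-→d16:-→d17:-→d18:-→d19:-→d20:-→d21:-→d22:-→d23:-→d24:H0  best=H0
  + 233.156.106.122/32 (H3) depth=32
  + 0.0.0.0/0 (H2) depth=0
  + 254.62.32.0/20 (H0) depth=20
  ? 254.62.32.151  path d0:H2→d1:-→d2:-→d3:-→d4:-→d5:-→d6:-→d7:-→d8:-→d9:-→d10:-→d11:-→d12:-→d13:-→d14:-→d15:-→d16:-→d17:-→d18:-→d19:-→d20:H0  best=H0
  + 254.0.0.0/8 (H2) depth=8
  + 23.176.0.0/12 (H4) depth=12
  + 254.62.38.0/24 (H4) depth=24
  + 254.62.38.0/23 (H4) depth=23
  ? 93.127.67.11  path d0:H2→d1:-→d2:-→d3:-→d4:-→d5:-→d6:-→d7:-→d8:-→d9:-→d10:-→d11:-→d12:-→d13:-→d14:-→d15:-→d16:-→d17:-→d18:-→d19:-→d20:-→d21:-→d22:-→d23:-→d24:H0  best=H0
  ? 254.62.38.1  path d0:H2→d1:-→d2:-→d3:-→d4:-→d5:-→d6:-→d7:-→d8:H2→d9:-→d10:-→d11:-→d12:-→d13:-→d14:-→d15:-→d16:-→d17:-→d18:-→d19:-→d20:H0→d21:-→d22:-→d23:H4→d24:H4  best=H4
  ? 122.14.215.34  path d0:H2→d1:-→d2:-  best=H2
  ? 233.1.211.251  path d0:H2→d1:-→d2:-→d3:-→d4:-→d5:-→d6:-→d7:-→d8:H3  best=H3
  del 233.156.106.122/32 (clear depth 32)
  ? 23.0.0.0  path d0:H2→d1:-→d2:-→d3:-→d4:-→d5:-→d6:-→d7:-→d8:H1  best=H1
  ? 51.125.81.239  path d0:H2→d1:-→d2:-  best=H2
  + 254.62.38.55/32 (H4) depth=32
  + 23.0.0.0/8 (H3) depth=8

== LOOKUPS ==
["H1","H1","H1","H0","H0","H0","H4","H2","H3","H1","H2"]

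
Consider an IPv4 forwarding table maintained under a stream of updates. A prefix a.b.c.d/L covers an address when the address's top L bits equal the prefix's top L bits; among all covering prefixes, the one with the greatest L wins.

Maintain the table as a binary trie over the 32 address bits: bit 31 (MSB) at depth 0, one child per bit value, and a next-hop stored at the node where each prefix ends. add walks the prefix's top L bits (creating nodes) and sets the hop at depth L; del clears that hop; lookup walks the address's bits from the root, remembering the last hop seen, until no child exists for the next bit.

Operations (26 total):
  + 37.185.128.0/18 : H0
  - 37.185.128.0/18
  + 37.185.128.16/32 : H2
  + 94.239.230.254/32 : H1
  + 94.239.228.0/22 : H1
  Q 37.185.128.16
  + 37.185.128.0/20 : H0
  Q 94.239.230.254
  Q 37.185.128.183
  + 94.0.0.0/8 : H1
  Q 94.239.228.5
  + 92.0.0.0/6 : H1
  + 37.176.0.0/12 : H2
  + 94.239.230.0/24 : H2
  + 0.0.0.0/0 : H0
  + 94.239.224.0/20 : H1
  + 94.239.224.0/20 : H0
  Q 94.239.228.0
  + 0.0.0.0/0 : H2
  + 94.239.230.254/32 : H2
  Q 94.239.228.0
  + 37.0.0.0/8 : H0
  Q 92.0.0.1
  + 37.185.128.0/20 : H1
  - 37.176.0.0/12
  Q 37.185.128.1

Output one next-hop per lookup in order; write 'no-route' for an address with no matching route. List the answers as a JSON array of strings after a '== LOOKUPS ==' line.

Trace:
  + 37.185.128.0/18 (H0) depth=18
  - 37.185.128.0/18 clear@18
  + 37.185.128.16/32 (H2) depth=32
  + 94.239.230.254/32 (H1) depth=32
  + 94.239.228.0/22 (H1) depth=22
  Q 37.185.128.16: descend 00100101101110011000000000010000 ; hops seen [H2] ; pick H2
  + 37.185.128.0/20 (H0) depth=20
  Q 94.239.230.254: descend 01011110111011111110011011111110 ; hops seen [H1,H1] ; pick H1
  Q 37.185.128.183: descend 001001011011100110000000 ; hops seen [H0] ; pick H0
  + 94.0.0.0/8 (H1) depth=8
  Q 94.239.228.5: descend 0101111011101111111001 ; hops seen [H1,H1] ; pick H1
  + 92.0.0.0/6 (H1) depth=6
  + 37.176.0.0/12 (H2) depth=12
  + 94.239.230.0/24 (H2) depth=24
  + 0.0.0.0/0 (H0) depth=0
  + 94.239.224.0/20 (H1) depth=20
  + 94.239.224.0/20 (H0) depth=20
  Q 94.239.228.0: descend 0101111011101111111001 ; hops seen [H0,H1,H1,H0,H1] ; pick H1
  + 0.0.0.0/0 (H2) depth=0
  + 94.239.230.254/32 (H2) depth=32
  Q 94.239.228.0: descend 0101111011101111111001 ; hops seen [H2,H1,H1,H0,H1] ; pick H1
  + 37.0.0.0/8 (H0) depth=8
  Q 92.0.0.1: descend 010111 ; hops seen [H2,H1] ; pick H1
  + 37.185.128.0/20 (H1) depth=20
  - 37.176.0.0/12 clear@12
  Q 37.185.128.1: descend 001001011011100110000000000 ; hops seen [H2,H0,H1] ; pick H1

== LOOKUPS ==
["H2","H1","H0","H1","H1","H1","H1","H1"]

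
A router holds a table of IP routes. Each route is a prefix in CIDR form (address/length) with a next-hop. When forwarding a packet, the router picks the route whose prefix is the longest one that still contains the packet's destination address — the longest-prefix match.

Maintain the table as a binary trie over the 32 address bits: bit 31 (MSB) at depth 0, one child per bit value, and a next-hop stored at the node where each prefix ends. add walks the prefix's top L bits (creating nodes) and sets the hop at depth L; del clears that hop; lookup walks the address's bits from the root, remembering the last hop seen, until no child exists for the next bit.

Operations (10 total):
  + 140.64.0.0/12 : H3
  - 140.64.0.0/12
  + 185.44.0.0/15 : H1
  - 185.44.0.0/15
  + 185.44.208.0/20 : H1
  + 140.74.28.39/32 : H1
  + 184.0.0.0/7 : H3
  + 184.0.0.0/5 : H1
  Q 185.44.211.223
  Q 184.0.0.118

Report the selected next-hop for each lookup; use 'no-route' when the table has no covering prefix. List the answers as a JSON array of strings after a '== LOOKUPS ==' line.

Trace:
  add 140.64.0.0/12 -> H3 at depth 12
  del 140.64.0.0/12 (clear depth 12)
  add 185.44.0.0/15 -> H1 at depth 15
  del 185.44.0.0/15 (clear depth 15)
  add 185.44.208.0/20 -> H1 at depth 20
  add 140.74.28.39/32 -> H1 at depth 32
  add 184.0.0.0/7 -> H3 at depth 7
  add 184.0.0.0/5 -> H1 at depth 5
  Q 185.44.211.223: descend 10111001001011001101 ; hops seen [H1,H3,H1] ; pick H1
  Q 184.0.0.118: descend 1011100 ; hops seen [H1,H3] ; pick H3

== LOOKUPS ==
["H1","H3"]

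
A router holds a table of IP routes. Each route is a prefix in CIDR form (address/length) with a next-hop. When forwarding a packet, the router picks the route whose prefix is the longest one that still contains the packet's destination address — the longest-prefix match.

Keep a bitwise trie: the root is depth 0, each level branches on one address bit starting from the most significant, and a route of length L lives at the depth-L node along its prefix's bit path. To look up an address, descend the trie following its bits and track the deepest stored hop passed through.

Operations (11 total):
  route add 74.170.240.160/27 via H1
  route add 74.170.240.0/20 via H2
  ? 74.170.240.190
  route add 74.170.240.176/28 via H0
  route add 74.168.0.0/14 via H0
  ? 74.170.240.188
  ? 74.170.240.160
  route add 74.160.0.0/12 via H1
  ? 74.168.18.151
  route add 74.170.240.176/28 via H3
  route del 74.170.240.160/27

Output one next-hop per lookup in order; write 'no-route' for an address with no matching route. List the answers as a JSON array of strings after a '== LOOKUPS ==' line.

Trace:
  add 74.170.240.160/27 -> H1 at depth 27
  add 74.170.240.0/20 -> H2 at depth 20
  lookup 74.170.240.190: bits 010010101010101011110000101 walk d0:-→d1:-→d2:-→d3:-→d4:-→d5:-→d6:-→d7:-→d8:-→d9:-→d10:-→d11:-→d12:-→d13:-→d14:-→d15:-→d16:-→d17:-→d18:-→d19:-→d20:H2→d21:-→d22:-→d23:-→d24:-→d25:-→d26:-→d27:H1 -> H1
  add 74.170.240.176/28 -> H0 at depth 28
  add 74.168.0.0/14 -> H0 at depth 14
  lookup 74.170.240.188: bits 0100101010101010111100001011 walk d0:-→d1:-→d2:-→d3:-→d4:-→d5:-→d6:-→d7:-→d8:-→d9:-→d10:-→d11:-→d12:-→d13:-→d14:H0→d15:-→d16:-→d17:-→d18:-→d19:-→d20:H2→d21:-→d22:-→d23:-→d24:-→d25:-→d26:-→d27:H1→d28:H0 -> H0
  lookup 74.170.240.160: bits 010010101010101011110000101 walk d0:-→d1:-→d2:-→d3:-→d4:-→d5:-→d6:-→d7:-→d8:-→d9:-→d10:-→d11:-→d12:-→d13:-→d14:H0→d15:-→d16:-→d17:-→d18:-→d19:-→d20:H2→d21:-→d22:-→d23:-→d24:-→d25:-→d26:-→d27:H1 -> H1
  add 74.160.0.0/12 -> H1 at depth 12
  lookup 74.168.18.151: bits 01001010101010 walk d0:-→d1:-→d2:-→d3:-→d4:-→d5:-→d6:-→d7:-→d8:-→d9:-→d10:-→d11:-→d12:H1→d13:-→d14:H0 -> H0
  add 74.170.240.176/28 -> H3 at depth 28
  del 74.170.240.160/27 (clear depth 27)

== LOOKUPS ==
["H1","H0","H1","H0"]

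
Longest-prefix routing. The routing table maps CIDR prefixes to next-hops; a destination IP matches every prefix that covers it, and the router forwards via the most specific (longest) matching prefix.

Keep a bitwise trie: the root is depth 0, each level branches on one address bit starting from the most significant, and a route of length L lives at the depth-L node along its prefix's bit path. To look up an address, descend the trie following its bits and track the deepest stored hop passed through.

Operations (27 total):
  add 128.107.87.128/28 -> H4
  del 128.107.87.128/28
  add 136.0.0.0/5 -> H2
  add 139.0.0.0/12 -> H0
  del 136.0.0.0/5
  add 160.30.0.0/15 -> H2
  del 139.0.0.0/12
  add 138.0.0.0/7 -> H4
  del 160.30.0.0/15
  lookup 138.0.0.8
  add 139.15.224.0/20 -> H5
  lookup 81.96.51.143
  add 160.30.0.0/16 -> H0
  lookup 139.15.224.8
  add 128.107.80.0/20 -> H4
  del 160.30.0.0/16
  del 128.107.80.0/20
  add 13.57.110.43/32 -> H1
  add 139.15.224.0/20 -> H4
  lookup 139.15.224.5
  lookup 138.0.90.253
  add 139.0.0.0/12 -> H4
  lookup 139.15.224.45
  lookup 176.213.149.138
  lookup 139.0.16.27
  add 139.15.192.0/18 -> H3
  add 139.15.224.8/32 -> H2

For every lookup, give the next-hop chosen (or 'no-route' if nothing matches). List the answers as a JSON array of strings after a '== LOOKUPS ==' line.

Trace:
  add 128.107.87.128/28 -> H4 at depth 28
  - 128.107.87.128/28 clear@28
  add 136.0.0.0/5 -> H2 at depth 5
  add 139.0.0.0/12 -> H0 at depth 12
  - 136.0.0.0/5 clear@5
  add 160.30.0.0/15 -> H2 at depth 15
  - 139.0.0.0/12 clear@12
  add 138.0.0.0/7 -> H4 at depth 7
  - 160.30.0.0/15 clear@15
  Q 138.0.0.8: descend 1000101 ; hops seen [H4] ; pick H4
  add 139.15.224.0/20 -> H5 at depth 20
  Q 81.96.51.143: descend ε ; hops seen [∅] ; pick no-route
  add 160.30.0.0/16 -> H0 at depth 16
  Q 139.15.224.8: descend 10001011000011111110 ; hops seen [H4,H5] ; pick H5
  add 128.107.80.0/20 -> H4 at depth 20
  - 160.30.0.0/16 clear@16
  - 128.107.80.0/20 clear@20
  add 13.57.110.43/32 -> H1 at depth 32
  add 139.15.224.0/20 -> H4 at depth 20
  Q 139.15.224.5: descend 10001011000011111110 ; hops seen [H4,H4] ; pick H4
  Q 138.0.90.253: descend 1000101 ; hops seen [H4] ; pick H4
  add 139.0.0.0/12 -> H4 at depth 12
  Q 139.15.224.45: descend 10001011000011111110 ; hops seen [H4,H4,H4] ; pick H4
  Q 176.213.149.138: descend 101 ; hops seen [∅] ; pick no-route
  Q 139.0.16.27: descend 100010110000 ; hops seen [H4,H4] ; pick H4
  add 139.15.192.0/18 -> H3 at depth 18
  add 139.15.224.8/32 -> H2 at depth 32

== LOOKUPS ==
["H4","no-route","H5","H4","H4","H4","no-route","H4"]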